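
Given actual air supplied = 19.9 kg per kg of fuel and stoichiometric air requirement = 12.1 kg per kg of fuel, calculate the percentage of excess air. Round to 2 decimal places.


Excess air = actual - stoichiometric = 19.9 - 12.1 = 7.80 kg/kg fuel
Excess air % = (excess / stoich) * 100 = (7.80 / 12.1) * 100 = 64.46%


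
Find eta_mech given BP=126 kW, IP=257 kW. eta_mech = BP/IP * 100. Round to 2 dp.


eta_mech = (BP / IP) * 100
Ratio = 126 / 257 = 0.4903
eta_mech = 0.4903 * 100 = 49.03%


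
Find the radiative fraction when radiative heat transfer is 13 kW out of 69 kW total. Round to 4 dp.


f_rad = Q_rad / Q_total
f_rad = 13 / 69 = 0.1884


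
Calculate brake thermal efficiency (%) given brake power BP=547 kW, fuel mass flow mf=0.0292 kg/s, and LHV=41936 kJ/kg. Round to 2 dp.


eta_BTE = (BP / (mf * LHV)) * 100
Denominator = 0.0292 * 41936 = 1224.5312 kW
eta_BTE = (547 / 1224.5312) * 100 = 44.67%


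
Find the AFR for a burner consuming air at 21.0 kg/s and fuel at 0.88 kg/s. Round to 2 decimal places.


AFR = m_air / m_fuel
AFR = 21.0 / 0.88 = 23.86


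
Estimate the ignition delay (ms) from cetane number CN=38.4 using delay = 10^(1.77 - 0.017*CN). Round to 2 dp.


delay = 10^(1.77 - 0.017*CN)
Exponent = 1.77 - 0.017*38.4 = 1.1172
delay = 10^1.1172 = 13.10 ms


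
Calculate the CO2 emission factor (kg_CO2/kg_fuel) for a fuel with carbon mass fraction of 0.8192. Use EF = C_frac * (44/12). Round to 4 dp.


EF = C_frac * (M_CO2 / M_C)
EF = 0.8192 * (44/12)
EF = 0.8192 * 3.666667 = 3.0037 kg_CO2/kg_fuel


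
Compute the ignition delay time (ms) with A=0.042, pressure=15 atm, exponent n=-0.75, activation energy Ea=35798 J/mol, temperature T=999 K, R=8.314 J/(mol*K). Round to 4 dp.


tau = A * P^n * exp(Ea/(R*T))
P^n = 15^(-0.75) = 0.13119931
Ea/(R*T) = 35798/(8.314*999) = 4.310059
exp(Ea/(R*T)) = 74.444911
tau = 0.042 * 0.13119931 * 74.444911 = 0.4102 ms


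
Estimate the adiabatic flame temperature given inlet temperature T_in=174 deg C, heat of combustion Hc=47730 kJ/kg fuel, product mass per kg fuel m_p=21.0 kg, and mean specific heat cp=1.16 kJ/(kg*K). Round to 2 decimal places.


T_ad = T_in + Hc / (m_p * cp)
Denominator = 21.0 * 1.16 = 24.3600
Temperature rise = 47730 / 24.3600 = 1959.36 K
T_ad = 174 + 1959.36 = 2133.36 deg C


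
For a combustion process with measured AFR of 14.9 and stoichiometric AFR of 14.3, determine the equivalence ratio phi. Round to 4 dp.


phi = AFR_stoich / AFR_actual
phi = 14.3 / 14.9 = 0.9597


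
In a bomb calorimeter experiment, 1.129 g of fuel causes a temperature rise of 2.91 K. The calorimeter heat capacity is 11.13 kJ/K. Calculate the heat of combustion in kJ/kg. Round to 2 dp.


Hc = C_cal * delta_T / m_fuel
Q_released = 11.13 * 2.91 = 32.3883 kJ
m_fuel = 1.129 g = 1.129/1000 kg = 0.001129 kg
Hc = 32.3883 / 0.001129 = 28687.60 kJ/kg


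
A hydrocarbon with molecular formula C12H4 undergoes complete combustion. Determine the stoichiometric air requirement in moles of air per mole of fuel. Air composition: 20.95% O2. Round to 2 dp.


Balanced combustion: C12H4 + 13 O2 -> 12 CO2 + 2 H2O
O2 needed = C + H/4 = 12 + 4/4 = 13.00 moles
Air moles = O2 / 0.2095 = 13.00 / 0.2095 = 62.05 moles air


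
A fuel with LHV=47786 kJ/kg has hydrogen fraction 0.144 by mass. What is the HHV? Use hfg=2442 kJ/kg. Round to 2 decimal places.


HHV = LHV + hfg * 9 * H
Water addition = 2442 * 9 * 0.144 = 3164.832 kJ/kg
HHV = 47786 + 3164.832 = 50950.83 kJ/kg


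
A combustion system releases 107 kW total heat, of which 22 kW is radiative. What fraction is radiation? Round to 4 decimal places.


f_rad = Q_rad / Q_total
f_rad = 22 / 107 = 0.2056


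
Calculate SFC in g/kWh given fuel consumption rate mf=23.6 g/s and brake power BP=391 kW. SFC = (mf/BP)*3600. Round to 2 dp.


SFC = (mf / BP) * 3600
Rate = 23.6 / 391 = 0.060358 g/(s*kW)
SFC = 0.060358 * 3600 = 217.29 g/kWh


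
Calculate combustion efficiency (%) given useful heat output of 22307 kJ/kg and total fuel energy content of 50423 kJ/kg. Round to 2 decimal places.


Efficiency = (Q_useful / Q_fuel) * 100
Efficiency = (22307 / 50423) * 100
Efficiency = 0.4424 * 100 = 44.24%


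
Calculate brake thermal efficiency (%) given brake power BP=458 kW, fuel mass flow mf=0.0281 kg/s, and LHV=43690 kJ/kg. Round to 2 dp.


eta_BTE = (BP / (mf * LHV)) * 100
Denominator = 0.0281 * 43690 = 1227.6890 kW
eta_BTE = (458 / 1227.6890) * 100 = 37.31%


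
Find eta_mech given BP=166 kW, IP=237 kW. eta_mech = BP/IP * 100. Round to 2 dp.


eta_mech = (BP / IP) * 100
Ratio = 166 / 237 = 0.7004
eta_mech = 0.7004 * 100 = 70.04%


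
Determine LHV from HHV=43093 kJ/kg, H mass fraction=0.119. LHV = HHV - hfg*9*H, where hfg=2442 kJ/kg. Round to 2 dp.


LHV = HHV - hfg * 9 * H
Water correction = 2442 * 9 * 0.119 = 2615.382 kJ/kg
LHV = 43093 - 2615.382 = 40477.62 kJ/kg


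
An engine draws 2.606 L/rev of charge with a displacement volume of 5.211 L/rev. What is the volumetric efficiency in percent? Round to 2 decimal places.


eta_v = (V_actual / V_disp) * 100
Ratio = 2.606 / 5.211 = 0.5001
eta_v = 0.5001 * 100 = 50.01%


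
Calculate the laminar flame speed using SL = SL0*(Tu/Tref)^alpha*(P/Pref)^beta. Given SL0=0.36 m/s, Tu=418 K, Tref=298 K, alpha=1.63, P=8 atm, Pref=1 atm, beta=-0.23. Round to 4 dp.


SL = SL0 * (Tu/Tref)^alpha * (P/Pref)^beta
T ratio = 418/298 = 1.40268456
(T ratio)^alpha = 1.40268456^1.63 = 1.735980
(P/Pref)^beta = 8^(-0.23) = 0.619854
SL = 0.36 * 1.735980 * 0.619854 = 0.3874 m/s


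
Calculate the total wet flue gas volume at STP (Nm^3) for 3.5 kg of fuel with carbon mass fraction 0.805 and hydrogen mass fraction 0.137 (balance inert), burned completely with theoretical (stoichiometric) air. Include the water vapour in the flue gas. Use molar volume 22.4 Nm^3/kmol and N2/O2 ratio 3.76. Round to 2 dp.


Per kg fuel: CO2 = (C/12 kmol)*22.4 = (0.805/12)*22.4 = 1.50267 Nm^3
Per kg fuel: H2O = (H/2 kmol)*22.4 = (0.137/2)*22.4 = 1.53440 Nm^3
O2 needed per kg fuel = C/12 + H/4 = 0.805/12 + 0.137/4 = 0.10133333 kmol
Per kg fuel: N2 = O2*3.76*22.4 = 0.10133333*3.76*22.4 = 8.53470 Nm^3
Total per kg = 1.50267 + 1.53440 + 8.53470 = 11.57177 Nm^3
Total = 11.57177 * 3.5 = 40.50 Nm^3


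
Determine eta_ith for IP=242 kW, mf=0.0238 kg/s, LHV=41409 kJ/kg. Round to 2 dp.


eta_ith = (IP / (mf * LHV)) * 100
Denominator = 0.0238 * 41409 = 985.5342 kW
eta_ith = (242 / 985.5342) * 100 = 24.56%


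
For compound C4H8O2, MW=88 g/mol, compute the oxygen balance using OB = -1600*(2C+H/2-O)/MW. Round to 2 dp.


OB = -1600 * (2C + H/2 - O) / MW
Inner = 2*4 + 8/2 - 2 = 10.00
OB = -1600 * 10.00 / 88 = -181.82%


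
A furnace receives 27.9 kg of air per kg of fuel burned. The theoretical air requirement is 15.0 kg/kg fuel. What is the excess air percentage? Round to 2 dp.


Excess air = actual - stoichiometric = 27.9 - 15.0 = 12.90 kg/kg fuel
Excess air % = (excess / stoich) * 100 = (12.90 / 15.0) * 100 = 86.00%


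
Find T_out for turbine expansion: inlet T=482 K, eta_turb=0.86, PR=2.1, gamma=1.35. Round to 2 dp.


T_out = T_in * (1 - eta * (1 - PR^(-(gamma-1)/gamma)))
Exponent = -(1.35-1)/1.35 = -0.25925926
PR^exp = 2.1^(-0.25925926) = 0.82501466
Factor = 1 - 0.86*(1 - 0.82501466) = 0.84951261
T_out = 482 * 0.84951261 = 409.47 K


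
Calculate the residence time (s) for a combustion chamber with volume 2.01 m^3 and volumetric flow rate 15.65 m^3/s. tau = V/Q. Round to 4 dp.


tau = V / Q_flow
tau = 2.01 / 15.65 = 0.1284 s


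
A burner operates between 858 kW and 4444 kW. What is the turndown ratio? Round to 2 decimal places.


TDR = Q_max / Q_min
TDR = 4444 / 858 = 5.18


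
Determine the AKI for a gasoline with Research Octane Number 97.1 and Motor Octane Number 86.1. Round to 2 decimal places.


AKI = (RON + MON) / 2
AKI = (97.1 + 86.1) / 2
AKI = 183.2 / 2 = 91.60


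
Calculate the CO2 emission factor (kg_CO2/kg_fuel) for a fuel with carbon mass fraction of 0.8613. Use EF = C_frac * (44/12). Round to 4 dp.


EF = C_frac * (M_CO2 / M_C)
EF = 0.8613 * (44/12)
EF = 0.8613 * 3.666667 = 3.1581 kg_CO2/kg_fuel


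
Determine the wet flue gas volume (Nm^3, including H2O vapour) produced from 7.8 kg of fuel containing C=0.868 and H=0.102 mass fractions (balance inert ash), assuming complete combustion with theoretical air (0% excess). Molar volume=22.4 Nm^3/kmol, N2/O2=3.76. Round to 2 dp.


Per kg fuel: CO2 = (C/12 kmol)*22.4 = (0.868/12)*22.4 = 1.62027 Nm^3
Per kg fuel: H2O = (H/2 kmol)*22.4 = (0.102/2)*22.4 = 1.14240 Nm^3
O2 needed per kg fuel = C/12 + H/4 = 0.868/12 + 0.102/4 = 0.09783333 kmol
Per kg fuel: N2 = O2*3.76*22.4 = 0.09783333*3.76*22.4 = 8.23991 Nm^3
Total per kg = 1.62027 + 1.14240 + 8.23991 = 11.00258 Nm^3
Total = 11.00258 * 7.8 = 85.82 Nm^3


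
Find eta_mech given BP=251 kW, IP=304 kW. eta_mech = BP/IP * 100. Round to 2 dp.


eta_mech = (BP / IP) * 100
Ratio = 251 / 304 = 0.8257
eta_mech = 0.8257 * 100 = 82.57%


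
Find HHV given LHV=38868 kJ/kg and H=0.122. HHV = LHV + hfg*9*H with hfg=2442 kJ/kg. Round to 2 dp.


HHV = LHV + hfg * 9 * H
Water addition = 2442 * 9 * 0.122 = 2681.316 kJ/kg
HHV = 38868 + 2681.316 = 41549.32 kJ/kg


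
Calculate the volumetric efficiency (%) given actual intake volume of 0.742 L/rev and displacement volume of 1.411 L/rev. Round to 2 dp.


eta_v = (V_actual / V_disp) * 100
Ratio = 0.742 / 1.411 = 0.5259
eta_v = 0.5259 * 100 = 52.59%


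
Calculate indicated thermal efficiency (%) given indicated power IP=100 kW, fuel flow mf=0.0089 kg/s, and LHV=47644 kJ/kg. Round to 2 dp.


eta_ith = (IP / (mf * LHV)) * 100
Denominator = 0.0089 * 47644 = 424.0316 kW
eta_ith = (100 / 424.0316) * 100 = 23.58%


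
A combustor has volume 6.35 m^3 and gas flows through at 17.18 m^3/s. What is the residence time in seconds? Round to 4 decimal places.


tau = V / Q_flow
tau = 6.35 / 17.18 = 0.3696 s


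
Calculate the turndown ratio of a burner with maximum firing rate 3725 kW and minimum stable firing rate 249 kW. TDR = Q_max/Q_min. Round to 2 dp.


TDR = Q_max / Q_min
TDR = 3725 / 249 = 14.96


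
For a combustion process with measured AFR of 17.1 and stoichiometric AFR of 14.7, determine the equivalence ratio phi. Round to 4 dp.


phi = AFR_stoich / AFR_actual
phi = 14.7 / 17.1 = 0.8596


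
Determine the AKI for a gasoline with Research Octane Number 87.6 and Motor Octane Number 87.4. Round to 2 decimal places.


AKI = (RON + MON) / 2
AKI = (87.6 + 87.4) / 2
AKI = 175.0 / 2 = 87.50


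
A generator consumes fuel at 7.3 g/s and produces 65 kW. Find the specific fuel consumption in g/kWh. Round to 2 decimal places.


SFC = (mf / BP) * 3600
Rate = 7.3 / 65 = 0.112308 g/(s*kW)
SFC = 0.112308 * 3600 = 404.31 g/kWh


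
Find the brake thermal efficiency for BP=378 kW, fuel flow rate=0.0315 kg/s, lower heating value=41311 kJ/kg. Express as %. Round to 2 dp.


eta_BTE = (BP / (mf * LHV)) * 100
Denominator = 0.0315 * 41311 = 1301.2965 kW
eta_BTE = (378 / 1301.2965) * 100 = 29.05%


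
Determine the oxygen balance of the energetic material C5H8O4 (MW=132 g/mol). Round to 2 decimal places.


OB = -1600 * (2C + H/2 - O) / MW
Inner = 2*5 + 8/2 - 4 = 10.00
OB = -1600 * 10.00 / 132 = -121.21%


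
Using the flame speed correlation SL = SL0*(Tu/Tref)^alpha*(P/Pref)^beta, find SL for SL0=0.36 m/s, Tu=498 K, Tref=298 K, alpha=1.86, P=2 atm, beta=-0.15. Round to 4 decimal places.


SL = SL0 * (Tu/Tref)^alpha * (P/Pref)^beta
T ratio = 498/298 = 1.67114094
(T ratio)^alpha = 1.67114094^1.86 = 2.598988
(P/Pref)^beta = 2^(-0.15) = 0.901250
SL = 0.36 * 2.598988 * 0.901250 = 0.8432 m/s


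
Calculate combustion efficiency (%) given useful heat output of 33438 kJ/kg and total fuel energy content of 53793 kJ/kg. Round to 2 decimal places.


Efficiency = (Q_useful / Q_fuel) * 100
Efficiency = (33438 / 53793) * 100
Efficiency = 0.6216 * 100 = 62.16%


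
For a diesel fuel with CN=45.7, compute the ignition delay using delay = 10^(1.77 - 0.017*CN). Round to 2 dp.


delay = 10^(1.77 - 0.017*CN)
Exponent = 1.77 - 0.017*45.7 = 0.9931
delay = 10^0.9931 = 9.84 ms


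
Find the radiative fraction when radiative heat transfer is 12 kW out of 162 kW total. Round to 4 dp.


f_rad = Q_rad / Q_total
f_rad = 12 / 162 = 0.0741


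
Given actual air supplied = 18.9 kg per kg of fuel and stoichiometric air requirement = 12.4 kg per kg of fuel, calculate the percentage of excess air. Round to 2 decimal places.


Excess air = actual - stoichiometric = 18.9 - 12.4 = 6.50 kg/kg fuel
Excess air % = (excess / stoich) * 100 = (6.50 / 12.4) * 100 = 52.42%


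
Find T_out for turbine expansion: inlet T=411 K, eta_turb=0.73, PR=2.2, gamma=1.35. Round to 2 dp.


T_out = T_in * (1 - eta * (1 - PR^(-(gamma-1)/gamma)))
Exponent = -(1.35-1)/1.35 = -0.25925926
PR^exp = 2.2^(-0.25925926) = 0.81512413
Factor = 1 - 0.73*(1 - 0.81512413) = 0.86504061
T_out = 411 * 0.86504061 = 355.53 K


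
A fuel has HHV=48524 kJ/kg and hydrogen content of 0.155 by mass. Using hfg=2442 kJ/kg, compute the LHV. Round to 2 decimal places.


LHV = HHV - hfg * 9 * H
Water correction = 2442 * 9 * 0.155 = 3406.590 kJ/kg
LHV = 48524 - 3406.590 = 45117.41 kJ/kg


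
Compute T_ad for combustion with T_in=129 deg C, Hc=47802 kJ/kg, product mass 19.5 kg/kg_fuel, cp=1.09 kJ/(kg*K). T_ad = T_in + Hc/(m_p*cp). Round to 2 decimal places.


T_ad = T_in + Hc / (m_p * cp)
Denominator = 19.5 * 1.09 = 21.2550
Temperature rise = 47802 / 21.2550 = 2248.98 K
T_ad = 129 + 2248.98 = 2377.98 deg C


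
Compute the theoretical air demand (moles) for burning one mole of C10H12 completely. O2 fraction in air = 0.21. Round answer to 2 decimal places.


Balanced combustion: C10H12 + 13 O2 -> 10 CO2 + 6 H2O
O2 needed = C + H/4 = 10 + 12/4 = 13.00 moles
Air moles = O2 / 0.21 = 13.00 / 0.21 = 61.90 moles air


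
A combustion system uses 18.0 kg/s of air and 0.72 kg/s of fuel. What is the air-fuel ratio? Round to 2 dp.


AFR = m_air / m_fuel
AFR = 18.0 / 0.72 = 25.00


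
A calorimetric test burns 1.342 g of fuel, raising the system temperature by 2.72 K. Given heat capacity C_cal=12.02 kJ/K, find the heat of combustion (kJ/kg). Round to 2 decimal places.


Hc = C_cal * delta_T / m_fuel
Q_released = 12.02 * 2.72 = 32.6944 kJ
m_fuel = 1.342 g = 1.342/1000 kg = 0.001342 kg
Hc = 32.6944 / 0.001342 = 24362.44 kJ/kg


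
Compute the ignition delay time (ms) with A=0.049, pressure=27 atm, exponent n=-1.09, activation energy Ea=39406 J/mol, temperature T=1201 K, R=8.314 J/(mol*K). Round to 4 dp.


tau = A * P^n * exp(Ea/(R*T))
P^n = 27^(-1.09) = 0.02753046
Ea/(R*T) = 39406/(8.314*1201) = 3.946475
exp(Ea/(R*T)) = 51.752603
tau = 0.049 * 0.02753046 * 51.752603 = 0.0698 ms


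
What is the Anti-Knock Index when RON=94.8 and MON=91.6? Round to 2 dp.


AKI = (RON + MON) / 2
AKI = (94.8 + 91.6) / 2
AKI = 186.4 / 2 = 93.20


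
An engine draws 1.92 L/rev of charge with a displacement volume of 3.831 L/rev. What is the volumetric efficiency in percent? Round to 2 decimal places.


eta_v = (V_actual / V_disp) * 100
Ratio = 1.92 / 3.831 = 0.5012
eta_v = 0.5012 * 100 = 50.12%


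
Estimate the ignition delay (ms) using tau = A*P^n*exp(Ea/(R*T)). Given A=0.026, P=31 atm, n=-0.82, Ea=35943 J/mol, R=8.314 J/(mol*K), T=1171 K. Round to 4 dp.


tau = A * P^n * exp(Ea/(R*T))
P^n = 31^(-0.82) = 0.05985265
Ea/(R*T) = 35943/(8.314*1171) = 3.691879
exp(Ea/(R*T)) = 40.120145
tau = 0.026 * 0.05985265 * 40.120145 = 0.0624 ms


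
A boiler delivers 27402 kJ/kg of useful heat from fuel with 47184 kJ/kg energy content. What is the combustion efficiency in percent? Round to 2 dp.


Efficiency = (Q_useful / Q_fuel) * 100
Efficiency = (27402 / 47184) * 100
Efficiency = 0.5807 * 100 = 58.07%


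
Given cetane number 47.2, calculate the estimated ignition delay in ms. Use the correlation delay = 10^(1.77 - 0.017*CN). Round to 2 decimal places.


delay = 10^(1.77 - 0.017*CN)
Exponent = 1.77 - 0.017*47.2 = 0.9676
delay = 10^0.9676 = 9.28 ms


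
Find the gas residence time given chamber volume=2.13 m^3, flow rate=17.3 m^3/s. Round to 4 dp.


tau = V / Q_flow
tau = 2.13 / 17.3 = 0.1231 s


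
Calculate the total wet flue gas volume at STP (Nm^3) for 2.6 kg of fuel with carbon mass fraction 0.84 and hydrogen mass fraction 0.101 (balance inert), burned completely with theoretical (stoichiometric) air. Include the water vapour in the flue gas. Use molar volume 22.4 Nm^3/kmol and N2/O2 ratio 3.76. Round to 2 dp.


Per kg fuel: CO2 = (C/12 kmol)*22.4 = (0.84/12)*22.4 = 1.56800 Nm^3
Per kg fuel: H2O = (H/2 kmol)*22.4 = (0.101/2)*22.4 = 1.13120 Nm^3
O2 needed per kg fuel = C/12 + H/4 = 0.84/12 + 0.101/4 = 0.09525000 kmol
Per kg fuel: N2 = O2*3.76*22.4 = 0.09525000*3.76*22.4 = 8.02234 Nm^3
Total per kg = 1.56800 + 1.13120 + 8.02234 = 10.72154 Nm^3
Total = 10.72154 * 2.6 = 27.88 Nm^3


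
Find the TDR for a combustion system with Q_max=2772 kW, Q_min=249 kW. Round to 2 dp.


TDR = Q_max / Q_min
TDR = 2772 / 249 = 11.13


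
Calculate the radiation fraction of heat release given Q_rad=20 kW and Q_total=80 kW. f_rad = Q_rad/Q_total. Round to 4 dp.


f_rad = Q_rad / Q_total
f_rad = 20 / 80 = 0.2500


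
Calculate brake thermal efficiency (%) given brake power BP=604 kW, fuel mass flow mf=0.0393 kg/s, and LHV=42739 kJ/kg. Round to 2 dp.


eta_BTE = (BP / (mf * LHV)) * 100
Denominator = 0.0393 * 42739 = 1679.6427 kW
eta_BTE = (604 / 1679.6427) * 100 = 35.96%


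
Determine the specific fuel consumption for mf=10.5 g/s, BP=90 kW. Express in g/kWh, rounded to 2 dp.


SFC = (mf / BP) * 3600
Rate = 10.5 / 90 = 0.116667 g/(s*kW)
SFC = 0.116667 * 3600 = 420.00 g/kWh


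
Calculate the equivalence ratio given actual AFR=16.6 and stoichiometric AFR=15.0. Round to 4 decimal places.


phi = AFR_stoich / AFR_actual
phi = 15.0 / 16.6 = 0.9036


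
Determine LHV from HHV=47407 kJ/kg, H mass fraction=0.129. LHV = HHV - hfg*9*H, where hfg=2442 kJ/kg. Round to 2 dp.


LHV = HHV - hfg * 9 * H
Water correction = 2442 * 9 * 0.129 = 2835.162 kJ/kg
LHV = 47407 - 2835.162 = 44571.84 kJ/kg


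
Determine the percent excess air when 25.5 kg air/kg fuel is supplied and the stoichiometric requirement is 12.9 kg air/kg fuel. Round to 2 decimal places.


Excess air = actual - stoichiometric = 25.5 - 12.9 = 12.60 kg/kg fuel
Excess air % = (excess / stoich) * 100 = (12.60 / 12.9) * 100 = 97.67%


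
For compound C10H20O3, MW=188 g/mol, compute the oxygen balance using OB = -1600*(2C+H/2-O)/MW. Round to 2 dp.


OB = -1600 * (2C + H/2 - O) / MW
Inner = 2*10 + 20/2 - 3 = 27.00
OB = -1600 * 27.00 / 188 = -229.79%


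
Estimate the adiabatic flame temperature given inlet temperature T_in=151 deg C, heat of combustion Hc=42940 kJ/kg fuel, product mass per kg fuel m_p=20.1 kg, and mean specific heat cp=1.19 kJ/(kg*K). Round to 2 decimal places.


T_ad = T_in + Hc / (m_p * cp)
Denominator = 20.1 * 1.19 = 23.9190
Temperature rise = 42940 / 23.9190 = 1795.23 K
T_ad = 151 + 1795.23 = 1946.23 deg C


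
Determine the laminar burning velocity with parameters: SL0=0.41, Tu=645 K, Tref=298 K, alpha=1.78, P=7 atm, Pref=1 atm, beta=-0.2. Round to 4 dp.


SL = SL0 * (Tu/Tref)^alpha * (P/Pref)^beta
T ratio = 645/298 = 2.16442953
(T ratio)^alpha = 2.16442953^1.78 = 3.952859
(P/Pref)^beta = 7^(-0.2) = 0.677611
SL = 0.41 * 3.952859 * 0.677611 = 1.0982 m/s


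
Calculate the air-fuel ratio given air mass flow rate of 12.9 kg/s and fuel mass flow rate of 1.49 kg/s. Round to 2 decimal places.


AFR = m_air / m_fuel
AFR = 12.9 / 1.49 = 8.66


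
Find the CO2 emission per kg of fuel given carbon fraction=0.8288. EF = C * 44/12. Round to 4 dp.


EF = C_frac * (M_CO2 / M_C)
EF = 0.8288 * (44/12)
EF = 0.8288 * 3.666667 = 3.0389 kg_CO2/kg_fuel


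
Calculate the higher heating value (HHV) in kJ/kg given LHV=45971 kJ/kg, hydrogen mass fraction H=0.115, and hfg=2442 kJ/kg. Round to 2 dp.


HHV = LHV + hfg * 9 * H
Water addition = 2442 * 9 * 0.115 = 2527.470 kJ/kg
HHV = 45971 + 2527.470 = 48498.47 kJ/kg


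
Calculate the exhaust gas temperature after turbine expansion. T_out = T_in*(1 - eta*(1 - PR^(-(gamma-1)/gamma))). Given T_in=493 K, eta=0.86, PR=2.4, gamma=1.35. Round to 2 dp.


T_out = T_in * (1 - eta * (1 - PR^(-(gamma-1)/gamma)))
Exponent = -(1.35-1)/1.35 = -0.25925926
PR^exp = 2.4^(-0.25925926) = 0.79694200
Factor = 1 - 0.86*(1 - 0.79694200) = 0.82537012
T_out = 493 * 0.82537012 = 406.91 K


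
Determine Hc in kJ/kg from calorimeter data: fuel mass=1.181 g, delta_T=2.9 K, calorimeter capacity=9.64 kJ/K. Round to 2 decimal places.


Hc = C_cal * delta_T / m_fuel
Q_released = 9.64 * 2.9 = 27.9560 kJ
m_fuel = 1.181 g = 1.181/1000 kg = 0.001181 kg
Hc = 27.9560 / 0.001181 = 23671.46 kJ/kg


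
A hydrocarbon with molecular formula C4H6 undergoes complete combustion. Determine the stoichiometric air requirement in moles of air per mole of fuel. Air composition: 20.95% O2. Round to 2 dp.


Balanced combustion: C4H6 + 5.5 O2 -> 4 CO2 + 3 H2O
O2 needed = C + H/4 = 4 + 6/4 = 5.50 moles
Air moles = O2 / 0.2095 = 5.50 / 0.2095 = 26.25 moles air


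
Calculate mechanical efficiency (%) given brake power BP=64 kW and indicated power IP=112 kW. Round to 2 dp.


eta_mech = (BP / IP) * 100
Ratio = 64 / 112 = 0.5714
eta_mech = 0.5714 * 100 = 57.14%


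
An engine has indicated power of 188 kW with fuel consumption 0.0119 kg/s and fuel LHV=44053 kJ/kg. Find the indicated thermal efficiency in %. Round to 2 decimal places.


eta_ith = (IP / (mf * LHV)) * 100
Denominator = 0.0119 * 44053 = 524.2307 kW
eta_ith = (188 / 524.2307) * 100 = 35.86%


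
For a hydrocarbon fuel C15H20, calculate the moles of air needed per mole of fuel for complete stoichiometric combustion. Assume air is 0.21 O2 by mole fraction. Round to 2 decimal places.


Balanced combustion: C15H20 + 20 O2 -> 15 CO2 + 10 H2O
O2 needed = C + H/4 = 15 + 20/4 = 20.00 moles
Air moles = O2 / 0.21 = 20.00 / 0.21 = 95.24 moles air


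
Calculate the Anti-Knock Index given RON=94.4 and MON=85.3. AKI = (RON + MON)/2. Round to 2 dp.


AKI = (RON + MON) / 2
AKI = (94.4 + 85.3) / 2
AKI = 179.7 / 2 = 89.85


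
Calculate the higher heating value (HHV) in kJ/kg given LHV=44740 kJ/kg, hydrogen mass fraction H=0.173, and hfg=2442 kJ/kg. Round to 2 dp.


HHV = LHV + hfg * 9 * H
Water addition = 2442 * 9 * 0.173 = 3802.194 kJ/kg
HHV = 44740 + 3802.194 = 48542.19 kJ/kg


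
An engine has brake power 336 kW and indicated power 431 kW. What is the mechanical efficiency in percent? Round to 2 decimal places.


eta_mech = (BP / IP) * 100
Ratio = 336 / 431 = 0.7796
eta_mech = 0.7796 * 100 = 77.96%


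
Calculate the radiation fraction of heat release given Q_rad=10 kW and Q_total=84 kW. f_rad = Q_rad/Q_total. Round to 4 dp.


f_rad = Q_rad / Q_total
f_rad = 10 / 84 = 0.1190


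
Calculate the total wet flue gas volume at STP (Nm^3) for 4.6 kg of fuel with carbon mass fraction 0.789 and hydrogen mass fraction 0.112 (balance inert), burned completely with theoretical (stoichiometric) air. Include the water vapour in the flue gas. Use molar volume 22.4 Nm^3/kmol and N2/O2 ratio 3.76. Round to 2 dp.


Per kg fuel: CO2 = (C/12 kmol)*22.4 = (0.789/12)*22.4 = 1.47280 Nm^3
Per kg fuel: H2O = (H/2 kmol)*22.4 = (0.112/2)*22.4 = 1.25440 Nm^3
O2 needed per kg fuel = C/12 + H/4 = 0.789/12 + 0.112/4 = 0.09375000 kmol
Per kg fuel: N2 = O2*3.76*22.4 = 0.09375000*3.76*22.4 = 7.89600 Nm^3
Total per kg = 1.47280 + 1.25440 + 7.89600 = 10.62320 Nm^3
Total = 10.62320 * 4.6 = 48.87 Nm^3


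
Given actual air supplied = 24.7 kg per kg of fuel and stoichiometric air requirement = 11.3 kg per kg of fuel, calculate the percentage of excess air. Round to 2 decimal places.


Excess air = actual - stoichiometric = 24.7 - 11.3 = 13.40 kg/kg fuel
Excess air % = (excess / stoich) * 100 = (13.40 / 11.3) * 100 = 118.58%


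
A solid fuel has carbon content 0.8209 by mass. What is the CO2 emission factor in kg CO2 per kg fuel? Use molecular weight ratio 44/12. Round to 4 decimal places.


EF = C_frac * (M_CO2 / M_C)
EF = 0.8209 * (44/12)
EF = 0.8209 * 3.666667 = 3.0100 kg_CO2/kg_fuel


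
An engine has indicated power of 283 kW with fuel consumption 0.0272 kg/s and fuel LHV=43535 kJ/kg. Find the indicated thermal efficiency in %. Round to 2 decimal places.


eta_ith = (IP / (mf * LHV)) * 100
Denominator = 0.0272 * 43535 = 1184.1520 kW
eta_ith = (283 / 1184.1520) * 100 = 23.90%


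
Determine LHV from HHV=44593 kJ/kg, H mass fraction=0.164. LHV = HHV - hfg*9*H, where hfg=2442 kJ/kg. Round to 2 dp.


LHV = HHV - hfg * 9 * H
Water correction = 2442 * 9 * 0.164 = 3604.392 kJ/kg
LHV = 44593 - 3604.392 = 40988.61 kJ/kg


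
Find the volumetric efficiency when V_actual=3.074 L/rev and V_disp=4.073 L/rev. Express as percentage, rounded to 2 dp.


eta_v = (V_actual / V_disp) * 100
Ratio = 3.074 / 4.073 = 0.7547
eta_v = 0.7547 * 100 = 75.47%


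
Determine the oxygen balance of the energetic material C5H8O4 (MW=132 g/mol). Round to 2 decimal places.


OB = -1600 * (2C + H/2 - O) / MW
Inner = 2*5 + 8/2 - 4 = 10.00
OB = -1600 * 10.00 / 132 = -121.21%


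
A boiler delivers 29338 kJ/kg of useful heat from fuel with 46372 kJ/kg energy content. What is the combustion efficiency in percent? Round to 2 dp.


Efficiency = (Q_useful / Q_fuel) * 100
Efficiency = (29338 / 46372) * 100
Efficiency = 0.6327 * 100 = 63.27%


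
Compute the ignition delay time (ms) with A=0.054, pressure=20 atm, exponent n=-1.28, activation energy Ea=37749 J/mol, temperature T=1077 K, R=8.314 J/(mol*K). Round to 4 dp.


tau = A * P^n * exp(Ea/(R*T))
P^n = 20^(-1.28) = 0.02161134
Ea/(R*T) = 37749/(8.314*1077) = 4.215797
exp(Ea/(R*T)) = 67.748164
tau = 0.054 * 0.02161134 * 67.748164 = 0.0791 ms


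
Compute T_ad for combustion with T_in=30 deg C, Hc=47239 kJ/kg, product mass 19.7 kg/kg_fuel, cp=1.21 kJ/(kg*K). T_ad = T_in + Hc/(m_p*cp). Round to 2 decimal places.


T_ad = T_in + Hc / (m_p * cp)
Denominator = 19.7 * 1.21 = 23.8370
Temperature rise = 47239 / 23.8370 = 1981.75 K
T_ad = 30 + 1981.75 = 2011.75 deg C


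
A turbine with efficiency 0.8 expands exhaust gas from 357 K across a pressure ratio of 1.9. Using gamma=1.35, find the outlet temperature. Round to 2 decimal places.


T_out = T_in * (1 - eta * (1 - PR^(-(gamma-1)/gamma)))
Exponent = -(1.35-1)/1.35 = -0.25925926
PR^exp = 1.9^(-0.25925926) = 0.84670193
Factor = 1 - 0.8*(1 - 0.84670193) = 0.87736154
T_out = 357 * 0.87736154 = 313.22 K


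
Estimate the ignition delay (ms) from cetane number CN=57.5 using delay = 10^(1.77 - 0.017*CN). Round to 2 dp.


delay = 10^(1.77 - 0.017*CN)
Exponent = 1.77 - 0.017*57.5 = 0.7925
delay = 10^0.7925 = 6.20 ms


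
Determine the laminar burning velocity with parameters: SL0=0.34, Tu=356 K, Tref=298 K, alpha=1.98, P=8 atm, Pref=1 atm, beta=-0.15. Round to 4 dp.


SL = SL0 * (Tu/Tref)^alpha * (P/Pref)^beta
T ratio = 356/298 = 1.19463087
(T ratio)^alpha = 1.19463087^1.98 = 1.422076
(P/Pref)^beta = 8^(-0.15) = 0.732043
SL = 0.34 * 1.422076 * 0.732043 = 0.3539 m/s


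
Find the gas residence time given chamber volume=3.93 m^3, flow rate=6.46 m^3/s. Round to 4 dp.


tau = V / Q_flow
tau = 3.93 / 6.46 = 0.6084 s


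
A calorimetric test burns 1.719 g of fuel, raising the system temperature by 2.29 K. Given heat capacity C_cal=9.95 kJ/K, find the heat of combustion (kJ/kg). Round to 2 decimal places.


Hc = C_cal * delta_T / m_fuel
Q_released = 9.95 * 2.29 = 22.7855 kJ
m_fuel = 1.719 g = 1.719/1000 kg = 0.001719 kg
Hc = 22.7855 / 0.001719 = 13255.09 kJ/kg


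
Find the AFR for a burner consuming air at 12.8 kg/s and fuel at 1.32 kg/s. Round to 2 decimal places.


AFR = m_air / m_fuel
AFR = 12.8 / 1.32 = 9.70


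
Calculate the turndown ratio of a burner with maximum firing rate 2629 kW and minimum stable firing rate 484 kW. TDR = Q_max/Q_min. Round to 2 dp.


TDR = Q_max / Q_min
TDR = 2629 / 484 = 5.43


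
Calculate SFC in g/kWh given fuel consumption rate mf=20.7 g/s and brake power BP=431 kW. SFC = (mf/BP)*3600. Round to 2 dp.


SFC = (mf / BP) * 3600
Rate = 20.7 / 431 = 0.048028 g/(s*kW)
SFC = 0.048028 * 3600 = 172.90 g/kWh


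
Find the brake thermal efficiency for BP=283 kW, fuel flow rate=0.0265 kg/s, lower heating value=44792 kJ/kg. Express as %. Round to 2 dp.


eta_BTE = (BP / (mf * LHV)) * 100
Denominator = 0.0265 * 44792 = 1186.9880 kW
eta_BTE = (283 / 1186.9880) * 100 = 23.84%


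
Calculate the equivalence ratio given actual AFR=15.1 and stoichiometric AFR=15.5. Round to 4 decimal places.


phi = AFR_stoich / AFR_actual
phi = 15.5 / 15.1 = 1.0265


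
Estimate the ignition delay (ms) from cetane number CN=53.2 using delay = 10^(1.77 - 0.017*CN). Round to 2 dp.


delay = 10^(1.77 - 0.017*CN)
Exponent = 1.77 - 0.017*53.2 = 0.8656
delay = 10^0.8656 = 7.34 ms


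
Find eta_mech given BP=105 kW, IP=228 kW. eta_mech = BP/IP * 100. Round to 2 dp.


eta_mech = (BP / IP) * 100
Ratio = 105 / 228 = 0.4605
eta_mech = 0.4605 * 100 = 46.05%


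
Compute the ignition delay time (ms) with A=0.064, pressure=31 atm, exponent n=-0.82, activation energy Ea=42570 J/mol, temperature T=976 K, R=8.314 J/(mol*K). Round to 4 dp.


tau = A * P^n * exp(Ea/(R*T))
P^n = 31^(-0.82) = 0.05985265
Ea/(R*T) = 42570/(8.314*976) = 5.246188
exp(Ea/(R*T)) = 189.841127
tau = 0.064 * 0.05985265 * 189.841127 = 0.7272 ms


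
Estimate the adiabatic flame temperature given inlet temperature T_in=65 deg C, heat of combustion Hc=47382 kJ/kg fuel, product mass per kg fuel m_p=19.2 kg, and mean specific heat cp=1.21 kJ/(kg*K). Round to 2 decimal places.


T_ad = T_in + Hc / (m_p * cp)
Denominator = 19.2 * 1.21 = 23.2320
Temperature rise = 47382 / 23.2320 = 2039.51 K
T_ad = 65 + 2039.51 = 2104.51 deg C


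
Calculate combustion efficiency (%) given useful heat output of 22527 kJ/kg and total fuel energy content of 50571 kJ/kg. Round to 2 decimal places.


Efficiency = (Q_useful / Q_fuel) * 100
Efficiency = (22527 / 50571) * 100
Efficiency = 0.4455 * 100 = 44.55%


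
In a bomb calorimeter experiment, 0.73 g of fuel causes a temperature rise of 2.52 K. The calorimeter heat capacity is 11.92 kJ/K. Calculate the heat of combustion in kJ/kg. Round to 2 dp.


Hc = C_cal * delta_T / m_fuel
Q_released = 11.92 * 2.52 = 30.0384 kJ
m_fuel = 0.73 g = 0.73/1000 kg = 0.000730 kg
Hc = 30.0384 / 0.000730 = 41148.49 kJ/kg


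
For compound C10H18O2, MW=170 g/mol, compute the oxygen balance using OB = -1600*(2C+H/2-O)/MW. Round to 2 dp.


OB = -1600 * (2C + H/2 - O) / MW
Inner = 2*10 + 18/2 - 2 = 27.00
OB = -1600 * 27.00 / 170 = -254.12%


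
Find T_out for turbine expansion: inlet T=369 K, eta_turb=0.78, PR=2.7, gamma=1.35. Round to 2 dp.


T_out = T_in * (1 - eta * (1 - PR^(-(gamma-1)/gamma)))
Exponent = -(1.35-1)/1.35 = -0.25925926
PR^exp = 2.7^(-0.25925926) = 0.77297411
Factor = 1 - 0.78*(1 - 0.77297411) = 0.82291981
T_out = 369 * 0.82291981 = 303.66 K


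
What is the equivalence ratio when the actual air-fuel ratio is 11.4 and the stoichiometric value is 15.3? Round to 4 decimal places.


phi = AFR_stoich / AFR_actual
phi = 15.3 / 11.4 = 1.3421


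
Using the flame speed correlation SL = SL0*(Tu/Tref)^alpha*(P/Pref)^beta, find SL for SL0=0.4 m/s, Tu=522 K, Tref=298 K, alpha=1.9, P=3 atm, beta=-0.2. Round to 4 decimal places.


SL = SL0 * (Tu/Tref)^alpha * (P/Pref)^beta
T ratio = 522/298 = 1.75167785
(T ratio)^alpha = 1.75167785^1.9 = 2.901102
(P/Pref)^beta = 3^(-0.2) = 0.802742
SL = 0.4 * 2.901102 * 0.802742 = 0.9315 m/s


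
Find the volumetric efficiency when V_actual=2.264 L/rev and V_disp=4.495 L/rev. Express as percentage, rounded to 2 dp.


eta_v = (V_actual / V_disp) * 100
Ratio = 2.264 / 4.495 = 0.5037
eta_v = 0.5037 * 100 = 50.37%


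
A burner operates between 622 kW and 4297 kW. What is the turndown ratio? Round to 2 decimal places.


TDR = Q_max / Q_min
TDR = 4297 / 622 = 6.91


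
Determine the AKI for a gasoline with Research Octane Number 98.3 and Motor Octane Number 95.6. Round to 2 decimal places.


AKI = (RON + MON) / 2
AKI = (98.3 + 95.6) / 2
AKI = 193.9 / 2 = 96.95


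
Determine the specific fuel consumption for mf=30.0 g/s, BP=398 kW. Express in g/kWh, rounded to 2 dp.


SFC = (mf / BP) * 3600
Rate = 30.0 / 398 = 0.075377 g/(s*kW)
SFC = 0.075377 * 3600 = 271.36 g/kWh


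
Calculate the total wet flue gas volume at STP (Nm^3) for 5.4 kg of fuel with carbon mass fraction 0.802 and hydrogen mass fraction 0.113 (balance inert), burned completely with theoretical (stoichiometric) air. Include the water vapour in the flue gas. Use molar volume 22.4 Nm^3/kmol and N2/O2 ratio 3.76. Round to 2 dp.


Per kg fuel: CO2 = (C/12 kmol)*22.4 = (0.802/12)*22.4 = 1.49707 Nm^3
Per kg fuel: H2O = (H/2 kmol)*22.4 = (0.113/2)*22.4 = 1.26560 Nm^3
O2 needed per kg fuel = C/12 + H/4 = 0.802/12 + 0.113/4 = 0.09508333 kmol
Per kg fuel: N2 = O2*3.76*22.4 = 0.09508333*3.76*22.4 = 8.00830 Nm^3
Total per kg = 1.49707 + 1.26560 + 8.00830 = 10.77097 Nm^3
Total = 10.77097 * 5.4 = 58.16 Nm^3


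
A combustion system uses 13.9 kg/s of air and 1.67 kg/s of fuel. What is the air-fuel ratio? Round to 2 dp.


AFR = m_air / m_fuel
AFR = 13.9 / 1.67 = 8.32


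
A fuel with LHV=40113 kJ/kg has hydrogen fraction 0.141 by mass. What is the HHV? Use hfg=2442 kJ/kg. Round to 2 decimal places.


HHV = LHV + hfg * 9 * H
Water addition = 2442 * 9 * 0.141 = 3098.898 kJ/kg
HHV = 40113 + 3098.898 = 43211.90 kJ/kg


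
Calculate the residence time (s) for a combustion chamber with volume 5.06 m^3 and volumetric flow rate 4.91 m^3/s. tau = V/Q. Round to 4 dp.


tau = V / Q_flow
tau = 5.06 / 4.91 = 1.0305 s


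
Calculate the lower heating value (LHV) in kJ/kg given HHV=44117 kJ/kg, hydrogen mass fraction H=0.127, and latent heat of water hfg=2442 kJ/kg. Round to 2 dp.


LHV = HHV - hfg * 9 * H
Water correction = 2442 * 9 * 0.127 = 2791.206 kJ/kg
LHV = 44117 - 2791.206 = 41325.79 kJ/kg


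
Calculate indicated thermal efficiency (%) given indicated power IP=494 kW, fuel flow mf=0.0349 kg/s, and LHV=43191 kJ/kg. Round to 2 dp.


eta_ith = (IP / (mf * LHV)) * 100
Denominator = 0.0349 * 43191 = 1507.3659 kW
eta_ith = (494 / 1507.3659) * 100 = 32.77%


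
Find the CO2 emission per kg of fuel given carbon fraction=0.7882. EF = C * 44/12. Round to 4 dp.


EF = C_frac * (M_CO2 / M_C)
EF = 0.7882 * (44/12)
EF = 0.7882 * 3.666667 = 2.8901 kg_CO2/kg_fuel


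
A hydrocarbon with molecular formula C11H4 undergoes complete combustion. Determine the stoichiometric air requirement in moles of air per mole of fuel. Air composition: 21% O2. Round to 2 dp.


Balanced combustion: C11H4 + 12 O2 -> 11 CO2 + 2 H2O
O2 needed = C + H/4 = 11 + 4/4 = 12.00 moles
Air moles = O2 / 0.21 = 12.00 / 0.21 = 57.14 moles air


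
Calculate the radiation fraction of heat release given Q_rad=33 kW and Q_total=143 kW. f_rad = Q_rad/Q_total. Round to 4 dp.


f_rad = Q_rad / Q_total
f_rad = 33 / 143 = 0.2308


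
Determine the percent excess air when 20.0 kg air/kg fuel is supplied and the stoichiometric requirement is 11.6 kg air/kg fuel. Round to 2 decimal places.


Excess air = actual - stoichiometric = 20.0 - 11.6 = 8.40 kg/kg fuel
Excess air % = (excess / stoich) * 100 = (8.40 / 11.6) * 100 = 72.41%


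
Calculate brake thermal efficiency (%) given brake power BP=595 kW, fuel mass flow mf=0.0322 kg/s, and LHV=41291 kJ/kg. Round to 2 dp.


eta_BTE = (BP / (mf * LHV)) * 100
Denominator = 0.0322 * 41291 = 1329.5702 kW
eta_BTE = (595 / 1329.5702) * 100 = 44.75%


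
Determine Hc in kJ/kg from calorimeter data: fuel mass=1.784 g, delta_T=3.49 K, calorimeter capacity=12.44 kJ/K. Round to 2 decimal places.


Hc = C_cal * delta_T / m_fuel
Q_released = 12.44 * 3.49 = 43.4156 kJ
m_fuel = 1.784 g = 1.784/1000 kg = 0.001784 kg
Hc = 43.4156 / 0.001784 = 24336.10 kJ/kg


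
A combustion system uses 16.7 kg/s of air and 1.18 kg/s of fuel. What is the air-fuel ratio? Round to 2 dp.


AFR = m_air / m_fuel
AFR = 16.7 / 1.18 = 14.15


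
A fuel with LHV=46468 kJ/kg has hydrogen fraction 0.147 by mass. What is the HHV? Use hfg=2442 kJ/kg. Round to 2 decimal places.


HHV = LHV + hfg * 9 * H
Water addition = 2442 * 9 * 0.147 = 3230.766 kJ/kg
HHV = 46468 + 3230.766 = 49698.77 kJ/kg


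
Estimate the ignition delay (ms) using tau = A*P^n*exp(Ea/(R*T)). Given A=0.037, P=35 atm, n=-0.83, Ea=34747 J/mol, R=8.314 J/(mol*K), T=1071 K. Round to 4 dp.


tau = A * P^n * exp(Ea/(R*T))
P^n = 35^(-0.83) = 0.05229059
Ea/(R*T) = 34747/(8.314*1071) = 3.902275
exp(Ea/(R*T)) = 49.514946
tau = 0.037 * 0.05229059 * 49.514946 = 0.0958 ms


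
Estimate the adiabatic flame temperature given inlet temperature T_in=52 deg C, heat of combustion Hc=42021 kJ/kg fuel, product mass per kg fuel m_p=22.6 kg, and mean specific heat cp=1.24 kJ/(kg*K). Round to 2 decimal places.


T_ad = T_in + Hc / (m_p * cp)
Denominator = 22.6 * 1.24 = 28.0240
Temperature rise = 42021 / 28.0240 = 1499.46 K
T_ad = 52 + 1499.46 = 1551.46 deg C


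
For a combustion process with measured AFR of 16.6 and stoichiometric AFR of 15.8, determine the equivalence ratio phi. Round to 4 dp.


phi = AFR_stoich / AFR_actual
phi = 15.8 / 16.6 = 0.9518


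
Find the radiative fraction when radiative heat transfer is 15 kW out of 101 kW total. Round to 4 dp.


f_rad = Q_rad / Q_total
f_rad = 15 / 101 = 0.1485


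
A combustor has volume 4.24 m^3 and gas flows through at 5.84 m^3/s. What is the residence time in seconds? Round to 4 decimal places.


tau = V / Q_flow
tau = 4.24 / 5.84 = 0.7260 s


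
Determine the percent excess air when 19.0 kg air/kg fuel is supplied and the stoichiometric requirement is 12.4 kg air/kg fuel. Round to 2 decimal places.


Excess air = actual - stoichiometric = 19.0 - 12.4 = 6.60 kg/kg fuel
Excess air % = (excess / stoich) * 100 = (6.60 / 12.4) * 100 = 53.23%


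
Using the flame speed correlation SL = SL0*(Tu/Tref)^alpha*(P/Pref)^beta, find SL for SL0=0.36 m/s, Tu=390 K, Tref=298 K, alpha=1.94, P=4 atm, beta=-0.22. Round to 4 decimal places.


SL = SL0 * (Tu/Tref)^alpha * (P/Pref)^beta
T ratio = 390/298 = 1.30872483
(T ratio)^alpha = 1.30872483^1.94 = 1.685333
(P/Pref)^beta = 4^(-0.22) = 0.737135
SL = 0.36 * 1.685333 * 0.737135 = 0.4472 m/s


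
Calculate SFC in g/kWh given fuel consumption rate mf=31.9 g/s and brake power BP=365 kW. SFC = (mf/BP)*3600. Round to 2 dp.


SFC = (mf / BP) * 3600
Rate = 31.9 / 365 = 0.087397 g/(s*kW)
SFC = 0.087397 * 3600 = 314.63 g/kWh


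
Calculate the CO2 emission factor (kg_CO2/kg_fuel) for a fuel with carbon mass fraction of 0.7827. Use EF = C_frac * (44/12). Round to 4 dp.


EF = C_frac * (M_CO2 / M_C)
EF = 0.7827 * (44/12)
EF = 0.7827 * 3.666667 = 2.8699 kg_CO2/kg_fuel


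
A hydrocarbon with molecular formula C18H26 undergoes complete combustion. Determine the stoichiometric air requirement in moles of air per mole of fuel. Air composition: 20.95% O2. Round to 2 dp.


Balanced combustion: C18H26 + 24.5 O2 -> 18 CO2 + 13 H2O
O2 needed = C + H/4 = 18 + 26/4 = 24.50 moles
Air moles = O2 / 0.2095 = 24.50 / 0.2095 = 116.95 moles air


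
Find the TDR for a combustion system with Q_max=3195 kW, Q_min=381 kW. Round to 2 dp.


TDR = Q_max / Q_min
TDR = 3195 / 381 = 8.39


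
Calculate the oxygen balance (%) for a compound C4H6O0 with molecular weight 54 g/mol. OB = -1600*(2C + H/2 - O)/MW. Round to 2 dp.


OB = -1600 * (2C + H/2 - O) / MW
Inner = 2*4 + 6/2 - 0 = 11.00
OB = -1600 * 11.00 / 54 = -325.93%


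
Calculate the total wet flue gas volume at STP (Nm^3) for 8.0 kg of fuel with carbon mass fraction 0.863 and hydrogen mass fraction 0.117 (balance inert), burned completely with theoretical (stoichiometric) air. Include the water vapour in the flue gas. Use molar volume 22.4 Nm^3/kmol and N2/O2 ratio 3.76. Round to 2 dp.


Per kg fuel: CO2 = (C/12 kmol)*22.4 = (0.863/12)*22.4 = 1.61093 Nm^3
Per kg fuel: H2O = (H/2 kmol)*22.4 = (0.117/2)*22.4 = 1.31040 Nm^3
O2 needed per kg fuel = C/12 + H/4 = 0.863/12 + 0.117/4 = 0.10116667 kmol
Per kg fuel: N2 = O2*3.76*22.4 = 0.10116667*3.76*22.4 = 8.52066 Nm^3
Total per kg = 1.61093 + 1.31040 + 8.52066 = 11.44199 Nm^3
Total = 11.44199 * 8.0 = 91.54 Nm^3
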